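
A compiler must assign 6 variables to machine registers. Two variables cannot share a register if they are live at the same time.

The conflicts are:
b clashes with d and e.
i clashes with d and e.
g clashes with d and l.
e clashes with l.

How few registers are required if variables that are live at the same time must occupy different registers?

The cycle d-i-e-l-g-d has odd length 5, so it cannot be 2-colored; at least 3 registers are needed.
A valid assignment using 3 registers: b=2, i=2, g=2, d=1, e=1, l=3. Each listed conflict is separated.

3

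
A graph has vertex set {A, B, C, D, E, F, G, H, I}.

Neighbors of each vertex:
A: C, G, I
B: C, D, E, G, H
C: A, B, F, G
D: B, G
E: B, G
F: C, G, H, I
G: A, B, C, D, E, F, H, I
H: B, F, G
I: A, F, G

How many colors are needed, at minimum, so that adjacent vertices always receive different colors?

3

B, C, G form a triangle, so at least 3 colors are needed.
One proper 3-coloring: A=2, B=2, C=3, D=3, E=3, F=2, G=1, H=3, I=3. Each edge has distinct colors on its endpoints.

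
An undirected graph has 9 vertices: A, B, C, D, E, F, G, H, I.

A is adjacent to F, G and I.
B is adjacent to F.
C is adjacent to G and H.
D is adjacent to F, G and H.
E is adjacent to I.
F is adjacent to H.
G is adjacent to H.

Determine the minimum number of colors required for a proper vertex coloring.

C, G, H are pairwise adjacent, so at least 3 colors are needed.
3 colors suffice: A=1, B=1, C=3, D=3, E=1, F=2, G=2, H=1, I=2. Each edge has distinct colors on its endpoints.

3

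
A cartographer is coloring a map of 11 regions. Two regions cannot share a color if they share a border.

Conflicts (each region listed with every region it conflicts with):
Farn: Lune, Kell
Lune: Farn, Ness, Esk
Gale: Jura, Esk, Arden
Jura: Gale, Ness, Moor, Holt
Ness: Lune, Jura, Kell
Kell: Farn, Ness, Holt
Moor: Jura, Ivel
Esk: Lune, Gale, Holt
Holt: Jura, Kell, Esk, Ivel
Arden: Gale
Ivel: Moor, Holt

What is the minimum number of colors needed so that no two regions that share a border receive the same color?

The cycle Ness-Jura-Gale-Esk-Lune-Ness has odd length 5, so it cannot be 2-colored; at least 3 colors are needed.
One proper 3-coloring: Farn=3, Lune=1, Gale=1, Jura=2, Ness=3, Kell=2, Moor=1, Esk=2, Holt=1, Arden=2, Ivel=2. Each listed conflict is separated.

3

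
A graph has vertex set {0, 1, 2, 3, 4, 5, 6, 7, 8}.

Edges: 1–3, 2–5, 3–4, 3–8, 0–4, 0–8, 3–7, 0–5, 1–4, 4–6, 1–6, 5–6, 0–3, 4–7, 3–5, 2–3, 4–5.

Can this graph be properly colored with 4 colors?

Yes

The chromatic number is 4. 0, 3, 4, 5 are mutually adjacent (a clique of size 4), so at least 4 colors are needed.
One proper 4-coloring: 0=d, 1=c, 2=b, 3=a, 4=b, 5=c, 6=a, 7=c, 8=b.
That is already a proper 4-coloring.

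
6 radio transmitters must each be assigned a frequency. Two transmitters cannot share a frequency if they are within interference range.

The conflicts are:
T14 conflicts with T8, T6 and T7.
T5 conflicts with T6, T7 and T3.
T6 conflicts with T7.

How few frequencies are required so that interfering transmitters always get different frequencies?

3

T14, T6, T7 are mutually in conflict, so at least 3 frequencies are needed.
A valid assignment using 3 frequencies: T14=1, T5=1, T8=2, T6=3, T7=2, T3=2. Each listed conflict is separated.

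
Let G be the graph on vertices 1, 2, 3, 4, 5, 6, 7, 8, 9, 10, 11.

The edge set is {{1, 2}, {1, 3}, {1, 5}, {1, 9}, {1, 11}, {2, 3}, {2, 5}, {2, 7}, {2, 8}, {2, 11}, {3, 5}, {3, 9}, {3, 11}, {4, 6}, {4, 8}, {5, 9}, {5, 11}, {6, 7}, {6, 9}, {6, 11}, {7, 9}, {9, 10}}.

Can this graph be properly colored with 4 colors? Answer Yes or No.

No

1, 2, 3, 5, 11 are mutually adjacent (a clique of size 5), so at least 5 colors are needed.
So 4 colors are not enough.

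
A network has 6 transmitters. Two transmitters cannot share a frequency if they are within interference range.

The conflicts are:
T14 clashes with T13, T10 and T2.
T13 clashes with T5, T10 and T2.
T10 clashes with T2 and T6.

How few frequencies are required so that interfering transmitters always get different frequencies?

4

T14, T13, T10, T2 all conflict with each other, so at least 4 frequencies are needed.
A valid assignment using 4 frequencies: T14=3, T13=1, T5=2, T10=2, T2=4, T6=1. No two conflicting transmitters share a frequency.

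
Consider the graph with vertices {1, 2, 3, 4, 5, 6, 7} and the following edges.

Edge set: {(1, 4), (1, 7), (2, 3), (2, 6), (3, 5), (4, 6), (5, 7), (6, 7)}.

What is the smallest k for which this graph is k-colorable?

The cycle 3-5-7-6-2-3 has odd length 5, so it cannot be 2-colored; at least 3 colors are needed.
3 colors suffice: 1=b, 2=c, 3=a, 4=a, 5=b, 6=b, 7=a. Each edge has distinct colors on its endpoints.

3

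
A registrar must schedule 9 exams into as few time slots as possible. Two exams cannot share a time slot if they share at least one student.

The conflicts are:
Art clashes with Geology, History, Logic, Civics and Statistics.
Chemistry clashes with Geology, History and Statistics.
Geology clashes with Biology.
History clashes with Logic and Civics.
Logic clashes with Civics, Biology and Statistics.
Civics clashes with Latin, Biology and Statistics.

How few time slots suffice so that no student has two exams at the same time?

Art, Logic, Civics, Statistics pairwise conflict, so at least 4 time slots are needed.
4 time slots suffice: time slot 1 → {Chemistry, Civics}; time slot 2 → {Art, Latin, Biology}; time slot 3 → {Geology, Logic}; time slot 4 → {History, Statistics}. Every pair that conflicts lands in different time slots.

4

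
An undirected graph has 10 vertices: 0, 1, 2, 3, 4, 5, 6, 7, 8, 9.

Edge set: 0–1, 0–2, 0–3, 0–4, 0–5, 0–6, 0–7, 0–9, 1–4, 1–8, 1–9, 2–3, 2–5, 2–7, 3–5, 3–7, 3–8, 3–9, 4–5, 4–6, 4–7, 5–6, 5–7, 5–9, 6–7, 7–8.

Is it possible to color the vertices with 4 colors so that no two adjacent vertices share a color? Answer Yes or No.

0, 2, 3, 5, 7 are pairwise adjacent (a clique of size 5), so at least 5 colors are needed.
So 4 colors are not enough.

No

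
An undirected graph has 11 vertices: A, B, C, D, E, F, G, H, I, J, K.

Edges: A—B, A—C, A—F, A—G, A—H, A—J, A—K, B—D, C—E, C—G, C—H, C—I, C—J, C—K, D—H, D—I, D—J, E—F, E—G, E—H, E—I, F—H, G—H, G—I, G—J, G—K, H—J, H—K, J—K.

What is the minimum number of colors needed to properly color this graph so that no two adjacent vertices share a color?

6

A, C, G, H, J, K are mutually adjacent (a clique of size 6), so at least 6 colors are needed.
6 colors suffice: color 1 → {B, H, I}; color 2 → {D, F, G}; color 3 → {C}; color 4 → {A, E}; color 5 → {J}; color 6 → {K}. No two adjacent vertices share a color.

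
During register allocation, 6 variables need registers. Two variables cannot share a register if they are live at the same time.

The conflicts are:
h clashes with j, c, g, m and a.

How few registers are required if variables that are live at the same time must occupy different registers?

h and m conflict, so at least 2 registers are needed.
2 registers suffice: h=1, j=2, c=2, g=2, m=2, a=2. No two conflicting variables share a register.

2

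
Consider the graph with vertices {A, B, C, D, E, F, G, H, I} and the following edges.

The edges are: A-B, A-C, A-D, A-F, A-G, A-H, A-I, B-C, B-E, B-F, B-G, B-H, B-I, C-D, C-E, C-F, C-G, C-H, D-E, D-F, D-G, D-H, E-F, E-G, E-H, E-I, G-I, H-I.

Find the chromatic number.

A, B, H, I are mutually adjacent (a clique of size 4), so at least 4 colors are needed.
4 colors suffice: color 1 → {A, E}; color 2 → {B, D}; color 3 → {C, I}; color 4 → {F, G, H}. No two adjacent vertices share a color.

4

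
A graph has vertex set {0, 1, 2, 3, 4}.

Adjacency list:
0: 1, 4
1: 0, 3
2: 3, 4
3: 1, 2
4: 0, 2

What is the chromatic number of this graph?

The cycle 1-3-2-4-0-1 has odd length 5, so it cannot be 2-colored; at least 3 colors are needed.
3 colors suffice: color a → {1, 2}; color b → {3, 4}; color c → {0}. No two adjacent vertices share a color.

3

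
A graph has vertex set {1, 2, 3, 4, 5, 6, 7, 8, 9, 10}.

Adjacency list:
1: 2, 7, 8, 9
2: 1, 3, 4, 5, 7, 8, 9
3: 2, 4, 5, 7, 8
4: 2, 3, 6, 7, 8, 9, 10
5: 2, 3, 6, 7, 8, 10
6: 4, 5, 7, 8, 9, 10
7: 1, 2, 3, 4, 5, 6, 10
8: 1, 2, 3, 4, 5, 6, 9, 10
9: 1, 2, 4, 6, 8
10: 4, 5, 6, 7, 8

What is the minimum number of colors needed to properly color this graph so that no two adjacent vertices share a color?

4

4, 6, 7, 10 form a clique, so at least 4 colors are needed.
One proper 4-coloring: 1=b, 2=c, 3=d, 4=b, 5=b, 6=c, 7=a, 8=a, 9=d, 10=d. Every edge joins two different colors.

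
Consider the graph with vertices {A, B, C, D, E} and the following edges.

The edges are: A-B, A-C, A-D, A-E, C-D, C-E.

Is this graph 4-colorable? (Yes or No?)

Yes

The chromatic number is 3. A, C, D are mutually adjacent, so at least 3 colors are needed.
3 colors suffice: color red → {A}; color blue → {B, C}; color green → {D, E}.
Since 4 ≥ 3, a proper 4-coloring certainly exists.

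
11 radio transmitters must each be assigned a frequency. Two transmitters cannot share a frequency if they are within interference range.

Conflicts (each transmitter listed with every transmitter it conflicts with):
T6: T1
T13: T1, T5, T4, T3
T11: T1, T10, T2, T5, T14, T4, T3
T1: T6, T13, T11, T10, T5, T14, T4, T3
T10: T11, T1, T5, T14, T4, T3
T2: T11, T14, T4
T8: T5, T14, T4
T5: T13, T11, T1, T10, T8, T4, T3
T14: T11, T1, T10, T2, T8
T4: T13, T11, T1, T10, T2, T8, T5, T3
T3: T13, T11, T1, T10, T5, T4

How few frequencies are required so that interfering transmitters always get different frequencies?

T11, T1, T10, T5, T4, T3 all conflict with each other, so at least 6 frequencies are needed.
6 frequencies suffice: frequency 1 → {T1, T2, T8}; frequency 2 → {T6, T14, T4}; frequency 3 → {T5}; frequency 4 → {T13, T11}; frequency 5 → {T10}; frequency 6 → {T3}. Each listed conflict is separated.

6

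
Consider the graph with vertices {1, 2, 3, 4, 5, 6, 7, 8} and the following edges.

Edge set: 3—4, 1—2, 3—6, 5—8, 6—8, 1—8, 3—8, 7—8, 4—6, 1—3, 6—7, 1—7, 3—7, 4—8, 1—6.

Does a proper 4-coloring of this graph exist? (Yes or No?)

1, 3, 6, 7, 8 are pairwise adjacent (a clique of size 5), so at least 5 colors are needed.
So 4 colors are not enough.

No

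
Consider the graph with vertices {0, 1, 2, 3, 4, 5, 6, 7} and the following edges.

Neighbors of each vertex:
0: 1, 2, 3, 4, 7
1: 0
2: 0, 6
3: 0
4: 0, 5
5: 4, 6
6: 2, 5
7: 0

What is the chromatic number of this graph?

The cycle 5-4-0-2-6-5 has odd length 5, so it cannot be 2-colored; at least 3 colors are needed.
A valid assignment using 3 colors: 0=a, 1=b, 2=b, 3=b, 4=b, 5=c, 6=a, 7=b. Every edge joins two different colors.

3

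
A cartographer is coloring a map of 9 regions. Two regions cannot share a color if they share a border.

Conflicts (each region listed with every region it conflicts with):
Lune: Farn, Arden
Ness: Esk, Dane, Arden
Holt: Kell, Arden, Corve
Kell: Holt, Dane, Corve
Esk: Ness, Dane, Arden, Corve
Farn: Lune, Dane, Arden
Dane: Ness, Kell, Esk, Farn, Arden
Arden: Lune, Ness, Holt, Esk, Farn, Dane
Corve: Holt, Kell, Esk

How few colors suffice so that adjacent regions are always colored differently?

4

Ness, Esk, Dane, Arden are mutually in conflict, so at least 4 colors are needed.
4 colors suffice: color 1 → {Kell, Arden}; color 2 → {Lune, Holt, Dane}; color 3 → {Esk, Farn}; color 4 → {Ness, Corve}. Every pair that conflicts lands in different colors.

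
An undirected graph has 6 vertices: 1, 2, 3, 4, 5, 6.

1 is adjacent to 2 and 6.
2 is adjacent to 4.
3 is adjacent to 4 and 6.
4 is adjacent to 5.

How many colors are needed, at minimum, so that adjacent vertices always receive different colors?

The cycle 2-1-6-3-4-2 has odd length 5, so it cannot be 2-colored; at least 3 colors are needed.
3 colors suffice: 1=blue, 2=green, 3=blue, 4=red, 5=blue, 6=red. Every edge joins two different colors.

3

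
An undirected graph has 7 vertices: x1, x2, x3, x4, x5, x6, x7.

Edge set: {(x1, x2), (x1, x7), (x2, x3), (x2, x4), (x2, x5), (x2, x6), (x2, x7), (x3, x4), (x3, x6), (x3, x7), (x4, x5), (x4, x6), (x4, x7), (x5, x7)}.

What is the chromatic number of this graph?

x2, x3, x4, x6 are pairwise adjacent (a clique of size 4), so at least 4 colors are needed.
One proper 4-coloring: x1=2, x2=1, x3=4, x4=2, x5=4, x6=3, x7=3. Each edge has distinct colors on its endpoints.

4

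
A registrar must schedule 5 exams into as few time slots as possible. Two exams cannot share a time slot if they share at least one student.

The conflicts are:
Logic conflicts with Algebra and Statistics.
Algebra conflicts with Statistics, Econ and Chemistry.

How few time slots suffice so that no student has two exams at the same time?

Logic, Algebra, Statistics are mutually in conflict, so at least 3 time slots are needed.
3 time slots suffice: Logic=3, Algebra=1, Statistics=2, Econ=2, Chemistry=2. Each listed conflict is separated.

3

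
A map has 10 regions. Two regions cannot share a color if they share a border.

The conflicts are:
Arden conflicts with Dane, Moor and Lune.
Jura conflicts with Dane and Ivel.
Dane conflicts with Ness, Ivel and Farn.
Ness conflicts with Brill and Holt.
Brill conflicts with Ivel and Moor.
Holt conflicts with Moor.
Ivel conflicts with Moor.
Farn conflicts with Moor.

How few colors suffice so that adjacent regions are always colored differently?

Brill, Ivel, Moor are mutually in conflict, so at least 3 colors are needed.
3 colors suffice: color 1 → {Dane, Moor, Lune}; color 2 → {Arden, Ness, Ivel, Farn}; color 3 → {Jura, Brill, Holt}. Every pair that conflicts lands in different colors.

3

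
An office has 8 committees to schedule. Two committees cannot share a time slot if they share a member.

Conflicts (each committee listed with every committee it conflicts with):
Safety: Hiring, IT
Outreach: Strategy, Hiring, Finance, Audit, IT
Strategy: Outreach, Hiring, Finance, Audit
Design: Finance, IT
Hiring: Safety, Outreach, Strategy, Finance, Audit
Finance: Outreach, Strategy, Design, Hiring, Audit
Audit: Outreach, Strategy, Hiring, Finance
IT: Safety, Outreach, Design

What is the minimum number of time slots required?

5

Outreach, Strategy, Hiring, Finance, Audit pairwise conflict, so at least 5 time slots are needed.
5 time slots suffice: Safety=1, Outreach=1, Strategy=5, Design=1, Hiring=3, Finance=2, Audit=4, IT=2. Each listed conflict is separated.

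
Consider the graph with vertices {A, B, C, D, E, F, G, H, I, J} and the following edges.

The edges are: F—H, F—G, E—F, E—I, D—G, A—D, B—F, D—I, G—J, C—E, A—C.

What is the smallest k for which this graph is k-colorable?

The cycle E-F-G-D-I-E has odd length 5, so it cannot be 2-colored; at least 3 colors are needed.
3 colors suffice: color 1 → {C, D, F, J}; color 2 → {A, B, E, G, H}; color 3 → {I}. No two adjacent vertices share a color.

3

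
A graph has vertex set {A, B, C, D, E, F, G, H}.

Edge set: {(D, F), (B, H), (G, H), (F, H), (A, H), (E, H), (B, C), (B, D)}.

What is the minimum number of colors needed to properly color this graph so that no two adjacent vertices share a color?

2

D and F are adjacent, so at least 2 colors are needed.
A valid assignment using 2 colors: A=2, B=2, C=1, D=1, E=2, F=2, G=2, H=1. No two adjacent vertices share a color.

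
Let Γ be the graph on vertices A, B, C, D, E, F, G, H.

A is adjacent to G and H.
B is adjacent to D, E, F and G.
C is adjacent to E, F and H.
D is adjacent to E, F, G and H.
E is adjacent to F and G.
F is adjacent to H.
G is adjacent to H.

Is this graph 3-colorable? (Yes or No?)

No

B, D, E, G are pairwise adjacent (a clique of size 4), so at least 4 colors are needed.
So 3 colors are not enough.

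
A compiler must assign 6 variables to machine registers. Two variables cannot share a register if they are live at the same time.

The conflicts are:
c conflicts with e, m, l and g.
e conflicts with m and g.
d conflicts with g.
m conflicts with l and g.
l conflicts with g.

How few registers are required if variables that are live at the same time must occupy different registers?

4

c, m, l, g pairwise conflict, so at least 4 registers are needed.
4 registers suffice: register 1 → {g}; register 2 → {d, m}; register 3 → {c}; register 4 → {e, l}. Every pair that conflicts lands in different registers.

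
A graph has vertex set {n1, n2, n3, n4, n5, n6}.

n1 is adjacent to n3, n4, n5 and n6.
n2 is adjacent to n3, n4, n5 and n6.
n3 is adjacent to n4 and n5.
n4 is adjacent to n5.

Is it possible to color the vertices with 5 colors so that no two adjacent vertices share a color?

Yes

The chromatic number is 4. n2, n3, n4, n5 are pairwise adjacent (a clique of size 4), so at least 4 colors are needed.
One proper 4-coloring: n1=3, n2=3, n3=2, n4=1, n5=4, n6=1.
Since 5 ≥ 4, a proper 5-coloring certainly exists.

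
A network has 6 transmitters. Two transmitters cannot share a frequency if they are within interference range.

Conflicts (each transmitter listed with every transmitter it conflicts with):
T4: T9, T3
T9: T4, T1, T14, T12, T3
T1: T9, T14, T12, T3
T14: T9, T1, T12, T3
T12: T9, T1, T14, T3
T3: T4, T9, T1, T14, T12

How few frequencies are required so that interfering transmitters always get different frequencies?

T9, T1, T14, T12, T3 all conflict with each other, so at least 5 frequencies are needed.
Using 5 frequencies: T4=3, T9=2, T1=4, T14=5, T12=3, T3=1. Each listed conflict is separated.

5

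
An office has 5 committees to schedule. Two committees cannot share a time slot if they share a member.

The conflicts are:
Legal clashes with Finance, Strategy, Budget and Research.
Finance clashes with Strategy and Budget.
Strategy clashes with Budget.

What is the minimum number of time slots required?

Legal, Finance, Strategy, Budget pairwise conflict, so at least 4 time slots are needed.
A valid assignment using 4 time slots: Legal=1, Finance=2, Strategy=3, Budget=4, Research=2. No two conflicting committees share a time slot.

4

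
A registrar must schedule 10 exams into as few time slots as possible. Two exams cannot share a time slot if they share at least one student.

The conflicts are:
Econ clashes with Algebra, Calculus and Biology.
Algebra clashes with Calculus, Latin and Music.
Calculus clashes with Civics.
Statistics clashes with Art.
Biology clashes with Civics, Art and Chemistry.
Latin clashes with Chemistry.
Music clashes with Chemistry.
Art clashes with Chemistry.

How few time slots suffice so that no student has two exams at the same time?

3

Econ, Algebra, Calculus pairwise conflict, so at least 3 time slots are needed.
Using 3 time slots: Econ=3, Algebra=1, Calculus=2, Statistics=1, Biology=1, Latin=3, Music=3, Civics=3, Art=3, Chemistry=2. Every pair that conflicts lands in different time slots.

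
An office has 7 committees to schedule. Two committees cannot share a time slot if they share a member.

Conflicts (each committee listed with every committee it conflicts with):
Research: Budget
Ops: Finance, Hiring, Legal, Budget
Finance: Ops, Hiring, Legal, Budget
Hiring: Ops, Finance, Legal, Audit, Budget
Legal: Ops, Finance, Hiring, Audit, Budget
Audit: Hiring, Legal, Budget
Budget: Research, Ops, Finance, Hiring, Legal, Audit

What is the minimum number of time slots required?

5

Ops, Finance, Hiring, Legal, Budget are mutually in conflict, so at least 5 time slots are needed.
5 time slots suffice: Research=2, Ops=5, Finance=4, Hiring=3, Legal=2, Audit=4, Budget=1. No two conflicting committees share a time slot.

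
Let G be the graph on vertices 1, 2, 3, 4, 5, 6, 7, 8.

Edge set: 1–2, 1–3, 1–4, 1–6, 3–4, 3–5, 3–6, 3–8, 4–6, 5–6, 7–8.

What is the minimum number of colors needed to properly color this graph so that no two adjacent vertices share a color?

1, 3, 4, 6 are pairwise adjacent (a clique of size 4), so at least 4 colors are needed.
4 colors suffice: color red → {2, 3, 7}; color blue → {1, 5, 8}; color green → {6}; color yellow → {4}. Each edge has distinct colors on its endpoints.

4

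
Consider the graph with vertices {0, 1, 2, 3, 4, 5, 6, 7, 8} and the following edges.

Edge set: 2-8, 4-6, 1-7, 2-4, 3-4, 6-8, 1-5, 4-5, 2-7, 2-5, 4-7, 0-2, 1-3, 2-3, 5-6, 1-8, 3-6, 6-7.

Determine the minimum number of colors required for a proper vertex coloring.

3

4, 5, 6 are mutually adjacent, so at least 3 colors are needed.
3 colors suffice: color a → {1, 2, 6}; color b → {0, 4, 8}; color c → {3, 5, 7}. Each edge has distinct colors on its endpoints.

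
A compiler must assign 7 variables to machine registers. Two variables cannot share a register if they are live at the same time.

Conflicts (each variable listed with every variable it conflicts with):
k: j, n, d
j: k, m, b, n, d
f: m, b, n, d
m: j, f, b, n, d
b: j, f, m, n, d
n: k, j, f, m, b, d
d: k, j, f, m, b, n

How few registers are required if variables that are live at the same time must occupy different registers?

5

j, m, b, n, d pairwise conflict, so at least 5 registers are needed.
5 registers suffice: register 1 → {n}; register 2 → {d}; register 3 → {k, m}; register 4 → {b}; register 5 → {j, f}. Each listed conflict is separated.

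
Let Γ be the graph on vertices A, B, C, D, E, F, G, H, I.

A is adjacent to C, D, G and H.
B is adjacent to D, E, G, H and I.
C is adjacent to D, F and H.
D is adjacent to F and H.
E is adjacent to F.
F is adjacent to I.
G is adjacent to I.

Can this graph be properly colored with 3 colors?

A, C, D, H are mutually adjacent (a clique of size 4), so at least 4 colors are needed.
So 3 colors are not enough.

No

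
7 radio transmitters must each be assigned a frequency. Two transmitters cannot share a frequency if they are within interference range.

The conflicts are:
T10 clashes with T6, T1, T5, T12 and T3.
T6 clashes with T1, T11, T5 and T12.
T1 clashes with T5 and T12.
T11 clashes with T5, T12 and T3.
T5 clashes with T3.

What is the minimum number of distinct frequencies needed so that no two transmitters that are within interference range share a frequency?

4

T10, T6, T1, T12 are mutually in conflict, so at least 4 frequencies are needed.
4 frequencies suffice: frequency 1 → {T10, T11}; frequency 2 → {T6, T3}; frequency 3 → {T5, T12}; frequency 4 → {T1}. Each listed conflict is separated.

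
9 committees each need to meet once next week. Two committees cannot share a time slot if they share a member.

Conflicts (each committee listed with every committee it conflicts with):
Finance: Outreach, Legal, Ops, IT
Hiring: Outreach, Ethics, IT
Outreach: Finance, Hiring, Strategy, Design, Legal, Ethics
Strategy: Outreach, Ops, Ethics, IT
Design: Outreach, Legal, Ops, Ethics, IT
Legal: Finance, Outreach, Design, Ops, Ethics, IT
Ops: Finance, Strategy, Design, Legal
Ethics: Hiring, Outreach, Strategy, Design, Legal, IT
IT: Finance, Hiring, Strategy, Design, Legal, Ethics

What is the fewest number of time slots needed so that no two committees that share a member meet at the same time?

4

Outreach, Design, Legal, Ethics pairwise conflict, so at least 4 time slots are needed.
4 time slots suffice: time slot 1 → {Hiring, Strategy, Legal}; time slot 2 → {Outreach, Ops, IT}; time slot 3 → {Finance, Ethics}; time slot 4 → {Design}. Each listed conflict is separated.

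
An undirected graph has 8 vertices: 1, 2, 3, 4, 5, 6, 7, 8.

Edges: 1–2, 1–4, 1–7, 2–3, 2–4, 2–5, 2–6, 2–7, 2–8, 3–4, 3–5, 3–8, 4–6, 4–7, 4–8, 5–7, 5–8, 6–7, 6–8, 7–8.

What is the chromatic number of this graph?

2, 4, 6, 7, 8 form a clique, so at least 5 colors are needed.
5 colors suffice: color a → {2}; color b → {4, 5}; color c → {3, 7}; color d → {1, 8}; color e → {6}. No two adjacent vertices share a color.

5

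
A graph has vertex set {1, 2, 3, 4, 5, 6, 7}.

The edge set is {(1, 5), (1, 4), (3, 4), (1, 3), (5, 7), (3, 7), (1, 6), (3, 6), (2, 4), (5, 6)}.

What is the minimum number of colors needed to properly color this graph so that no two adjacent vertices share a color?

1, 3, 4 are mutually adjacent, so at least 3 colors are needed.
3 colors suffice: 1=b, 2=a, 3=a, 4=c, 5=a, 6=c, 7=b. Each edge has distinct colors on its endpoints.

3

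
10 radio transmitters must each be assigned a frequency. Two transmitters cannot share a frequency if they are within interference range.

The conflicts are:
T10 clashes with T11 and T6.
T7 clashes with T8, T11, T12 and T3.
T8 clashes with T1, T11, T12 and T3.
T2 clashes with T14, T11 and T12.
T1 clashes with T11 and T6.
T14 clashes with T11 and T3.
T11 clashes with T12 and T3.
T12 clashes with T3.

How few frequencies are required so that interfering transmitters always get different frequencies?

5

T7, T8, T11, T12, T3 are mutually in conflict, so at least 5 frequencies are needed.
5 frequencies suffice: T10=2, T7=5, T8=3, T2=3, T1=2, T14=2, T11=1, T6=1, T12=2, T3=4. No two conflicting transmitters share a frequency.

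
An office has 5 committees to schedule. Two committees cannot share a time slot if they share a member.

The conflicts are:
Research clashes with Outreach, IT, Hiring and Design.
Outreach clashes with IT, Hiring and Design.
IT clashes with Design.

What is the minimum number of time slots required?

4

Research, Outreach, IT, Design all conflict with each other, so at least 4 time slots are needed.
Using 4 time slots: Research=1, Outreach=2, IT=3, Hiring=3, Design=4. Each listed conflict is separated.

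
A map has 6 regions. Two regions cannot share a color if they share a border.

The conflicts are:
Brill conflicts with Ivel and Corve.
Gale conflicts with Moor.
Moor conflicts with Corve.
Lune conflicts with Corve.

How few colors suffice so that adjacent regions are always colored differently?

Brill and Ivel conflict, so at least 2 colors are needed.
2 colors suffice: color 1 → {Gale, Ivel, Corve}; color 2 → {Brill, Moor, Lune}. No two conflicting regions share a color.

2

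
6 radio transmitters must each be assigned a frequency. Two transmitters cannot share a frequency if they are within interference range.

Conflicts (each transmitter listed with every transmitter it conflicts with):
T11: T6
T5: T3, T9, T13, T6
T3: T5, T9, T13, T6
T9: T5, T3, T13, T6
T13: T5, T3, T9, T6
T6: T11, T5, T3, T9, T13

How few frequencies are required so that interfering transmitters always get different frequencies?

T5, T3, T9, T13, T6 pairwise conflict, so at least 5 frequencies are needed.
A valid assignment using 5 frequencies: T11=2, T5=3, T3=5, T9=4, T13=2, T6=1. Every pair that conflicts lands in different frequencies.

5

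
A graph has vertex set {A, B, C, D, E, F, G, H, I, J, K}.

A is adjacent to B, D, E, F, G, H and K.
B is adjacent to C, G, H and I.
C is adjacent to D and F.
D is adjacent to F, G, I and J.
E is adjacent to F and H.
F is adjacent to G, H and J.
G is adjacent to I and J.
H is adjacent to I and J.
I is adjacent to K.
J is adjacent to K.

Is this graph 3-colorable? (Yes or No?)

A, E, F, H are pairwise adjacent (a clique of size 4), so at least 4 colors are needed.
So 3 colors are not enough.

No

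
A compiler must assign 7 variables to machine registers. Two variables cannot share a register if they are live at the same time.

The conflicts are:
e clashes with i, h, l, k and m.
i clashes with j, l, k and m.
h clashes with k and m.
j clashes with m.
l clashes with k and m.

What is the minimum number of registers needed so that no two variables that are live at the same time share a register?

4

e, i, l, k pairwise conflict, so at least 4 registers are needed.
4 registers suffice: e=1, i=2, h=2, j=1, l=4, k=3, m=3. Every pair that conflicts lands in different registers.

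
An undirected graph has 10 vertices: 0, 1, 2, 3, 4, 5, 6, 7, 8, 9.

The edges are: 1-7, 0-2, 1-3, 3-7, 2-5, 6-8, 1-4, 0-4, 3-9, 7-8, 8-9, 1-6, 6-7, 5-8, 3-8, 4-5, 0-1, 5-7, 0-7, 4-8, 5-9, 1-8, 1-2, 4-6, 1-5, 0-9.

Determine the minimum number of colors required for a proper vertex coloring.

4

1, 3, 7, 8 are mutually adjacent (a clique of size 4), so at least 4 colors are needed.
4 colors suffice: color red → {1, 9}; color blue → {0, 8}; color green → {3, 5, 6}; color yellow → {2, 4, 7}. No two adjacent vertices share a color.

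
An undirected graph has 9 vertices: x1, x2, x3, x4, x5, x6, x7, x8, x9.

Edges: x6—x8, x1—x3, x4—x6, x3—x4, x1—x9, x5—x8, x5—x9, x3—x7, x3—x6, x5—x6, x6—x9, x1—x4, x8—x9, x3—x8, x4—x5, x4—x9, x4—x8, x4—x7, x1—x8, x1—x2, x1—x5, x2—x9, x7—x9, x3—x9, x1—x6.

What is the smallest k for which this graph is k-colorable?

6

x1, x4, x5, x6, x8, x9 are pairwise adjacent (a clique of size 6), so at least 6 colors are needed.
6 colors suffice: color 1 → {x9}; color 2 → {x1, x7}; color 3 → {x2, x4}; color 4 → {x8}; color 5 → {x3, x5}; color 6 → {x6}. Each edge has distinct colors on its endpoints.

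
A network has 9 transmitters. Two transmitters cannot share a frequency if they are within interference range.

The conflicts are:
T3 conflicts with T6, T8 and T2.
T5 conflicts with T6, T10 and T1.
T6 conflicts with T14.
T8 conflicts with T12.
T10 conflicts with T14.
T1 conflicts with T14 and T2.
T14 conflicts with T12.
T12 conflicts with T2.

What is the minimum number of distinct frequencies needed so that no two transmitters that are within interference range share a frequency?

3

The cycle T2-T12-T14-T6-T3-T2 has odd length 5, so it cannot be 2-colored; at least 3 frequencies are needed.
3 frequencies suffice: frequency 1 → {T5, T8, T14, T2}; frequency 2 → {T6, T10, T1, T12}; frequency 3 → {T3}. No two conflicting transmitters share a frequency.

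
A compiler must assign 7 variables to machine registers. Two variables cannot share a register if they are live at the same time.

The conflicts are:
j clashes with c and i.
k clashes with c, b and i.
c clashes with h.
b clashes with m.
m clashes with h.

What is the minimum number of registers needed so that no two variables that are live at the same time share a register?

The cycle b-k-c-h-m-b has odd length 5, so it cannot be 2-colored; at least 3 registers are needed.
3 registers suffice: register 1 → {c, m, i}; register 2 → {j, k, h}; register 3 → {b}. No two conflicting variables share a register.

3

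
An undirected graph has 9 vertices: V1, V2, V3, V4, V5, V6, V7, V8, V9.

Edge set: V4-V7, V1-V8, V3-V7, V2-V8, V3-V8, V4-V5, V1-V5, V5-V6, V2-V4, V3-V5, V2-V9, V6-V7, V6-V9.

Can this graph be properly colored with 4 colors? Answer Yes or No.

The chromatic number is 3. The cycle V2-V4-V5-V6-V9-V2 has odd length 5, so it cannot be 2-colored; at least 3 colors are needed.
3 colors suffice: color red → {V2, V5, V7}; color blue → {V4, V6, V8}; color green → {V1, V3, V9}.
Since 4 ≥ 3, a proper 4-coloring certainly exists.

Yes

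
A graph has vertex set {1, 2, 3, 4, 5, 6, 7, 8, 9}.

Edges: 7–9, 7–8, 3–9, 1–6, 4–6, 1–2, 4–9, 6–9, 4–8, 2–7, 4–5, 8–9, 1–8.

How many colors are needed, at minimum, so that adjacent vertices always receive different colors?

4, 8, 9 are pairwise adjacent, so at least 3 colors are needed.
A valid assignment using 3 colors: 1=red, 2=blue, 3=blue, 4=green, 5=red, 6=blue, 7=green, 8=blue, 9=red. Each edge has distinct colors on its endpoints.

3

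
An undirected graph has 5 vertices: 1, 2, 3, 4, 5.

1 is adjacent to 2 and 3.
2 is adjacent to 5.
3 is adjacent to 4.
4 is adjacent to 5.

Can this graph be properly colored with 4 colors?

Yes

The chromatic number is 3. The cycle 5-2-1-3-4-5 has odd length 5, so it cannot be 2-colored; at least 3 colors are needed.
3 colors suffice: 1=red, 2=blue, 3=green, 4=blue, 5=red.
Since 4 ≥ 3, a proper 4-coloring certainly exists.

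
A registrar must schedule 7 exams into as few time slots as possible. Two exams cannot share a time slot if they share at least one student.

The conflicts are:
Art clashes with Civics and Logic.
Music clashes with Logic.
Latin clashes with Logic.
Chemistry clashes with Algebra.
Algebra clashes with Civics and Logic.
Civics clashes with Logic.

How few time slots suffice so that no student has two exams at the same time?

3

Art, Civics, Logic pairwise conflict, so at least 3 time slots are needed.
3 time slots suffice: time slot 1 → {Chemistry, Logic}; time slot 2 → {Music, Latin, Civics}; time slot 3 → {Art, Algebra}. Every pair that conflicts lands in different time slots.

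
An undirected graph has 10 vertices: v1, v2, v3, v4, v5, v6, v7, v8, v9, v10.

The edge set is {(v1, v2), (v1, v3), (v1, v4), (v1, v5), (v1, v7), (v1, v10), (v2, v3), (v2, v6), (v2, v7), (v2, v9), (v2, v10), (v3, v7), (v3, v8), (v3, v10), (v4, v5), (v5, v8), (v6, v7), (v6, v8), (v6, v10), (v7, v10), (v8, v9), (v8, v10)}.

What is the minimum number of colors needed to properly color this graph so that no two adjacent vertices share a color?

5

v1, v2, v3, v7, v10 form a clique, so at least 5 colors are needed.
5 colors suffice: color red → {v2, v4, v8}; color blue → {v1, v6, v9}; color green → {v5, v10}; color yellow → {v7}; color purple → {v3}. Each edge has distinct colors on its endpoints.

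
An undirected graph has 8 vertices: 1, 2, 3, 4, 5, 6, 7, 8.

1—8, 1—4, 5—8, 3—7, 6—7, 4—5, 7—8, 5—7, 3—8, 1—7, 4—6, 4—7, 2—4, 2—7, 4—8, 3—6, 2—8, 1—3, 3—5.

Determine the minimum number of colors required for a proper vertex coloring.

2, 4, 7, 8 form a clique, so at least 4 colors are needed.
4 colors suffice: color a → {7}; color b → {6, 8}; color c → {3, 4}; color d → {1, 2, 5}. Every edge joins two different colors.

4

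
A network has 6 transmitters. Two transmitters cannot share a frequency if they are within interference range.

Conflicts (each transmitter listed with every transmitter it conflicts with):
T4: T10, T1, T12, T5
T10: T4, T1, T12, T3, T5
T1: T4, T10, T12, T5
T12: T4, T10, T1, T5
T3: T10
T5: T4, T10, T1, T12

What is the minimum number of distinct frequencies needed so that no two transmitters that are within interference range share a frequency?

T4, T10, T1, T12, T5 pairwise conflict, so at least 5 frequencies are needed.
A valid assignment using 5 frequencies: T4=2, T10=1, T1=3, T12=5, T3=2, T5=4. Every pair that conflicts lands in different frequencies.

5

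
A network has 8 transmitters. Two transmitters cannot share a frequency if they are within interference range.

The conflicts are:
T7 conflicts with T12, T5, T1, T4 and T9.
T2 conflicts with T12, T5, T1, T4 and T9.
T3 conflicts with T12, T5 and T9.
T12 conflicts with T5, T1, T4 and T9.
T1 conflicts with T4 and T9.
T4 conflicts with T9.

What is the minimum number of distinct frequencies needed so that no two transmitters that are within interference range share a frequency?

5

T2, T12, T1, T4, T9 all conflict with each other, so at least 5 frequencies are needed.
A valid assignment using 5 frequencies: T7=5, T2=5, T3=3, T12=1, T5=2, T1=3, T4=4, T9=2. Every pair that conflicts lands in different frequencies.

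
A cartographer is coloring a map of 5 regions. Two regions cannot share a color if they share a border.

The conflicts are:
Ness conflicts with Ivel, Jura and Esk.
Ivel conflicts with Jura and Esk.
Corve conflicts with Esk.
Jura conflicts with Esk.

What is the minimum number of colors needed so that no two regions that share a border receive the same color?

Ness, Ivel, Jura, Esk are mutually in conflict, so at least 4 colors are needed.
A valid assignment using 4 colors: Ness=3, Ivel=2, Corve=2, Jura=4, Esk=1. Each listed conflict is separated.

4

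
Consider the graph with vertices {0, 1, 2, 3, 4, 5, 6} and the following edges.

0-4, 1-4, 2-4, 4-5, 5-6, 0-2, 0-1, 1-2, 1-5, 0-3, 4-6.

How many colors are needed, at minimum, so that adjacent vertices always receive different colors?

0, 1, 2, 4 are mutually adjacent (a clique of size 4), so at least 4 colors are needed.
4 colors suffice: 0=blue, 1=green, 2=yellow, 3=red, 4=red, 5=blue, 6=green. Each edge has distinct colors on its endpoints.

4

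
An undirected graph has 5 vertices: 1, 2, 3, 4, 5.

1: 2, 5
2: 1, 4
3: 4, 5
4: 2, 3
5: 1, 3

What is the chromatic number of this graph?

3

The cycle 5-3-4-2-1-5 has odd length 5, so it cannot be 2-colored; at least 3 colors are needed.
3 colors suffice: color red → {4, 5}; color blue → {2, 3}; color green → {1}. Every edge joins two different colors.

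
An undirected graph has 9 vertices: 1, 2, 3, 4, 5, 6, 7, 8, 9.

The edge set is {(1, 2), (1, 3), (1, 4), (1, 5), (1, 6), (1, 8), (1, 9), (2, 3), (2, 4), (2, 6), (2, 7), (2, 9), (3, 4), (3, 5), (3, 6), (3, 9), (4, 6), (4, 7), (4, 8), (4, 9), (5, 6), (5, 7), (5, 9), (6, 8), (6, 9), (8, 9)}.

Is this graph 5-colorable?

1, 2, 3, 4, 6, 9 are mutually adjacent (a clique of size 6), so at least 6 colors are needed.
So 5 colors are not enough.

No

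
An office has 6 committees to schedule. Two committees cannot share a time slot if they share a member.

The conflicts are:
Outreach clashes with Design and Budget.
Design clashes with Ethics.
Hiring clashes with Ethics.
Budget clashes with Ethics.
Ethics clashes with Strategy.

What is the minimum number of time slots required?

2

Design and Ethics conflict, so at least 2 time slots are needed.
Using 2 time slots: Outreach=1, Design=2, Hiring=2, Budget=2, Ethics=1, Strategy=2. Every pair that conflicts lands in different time slots.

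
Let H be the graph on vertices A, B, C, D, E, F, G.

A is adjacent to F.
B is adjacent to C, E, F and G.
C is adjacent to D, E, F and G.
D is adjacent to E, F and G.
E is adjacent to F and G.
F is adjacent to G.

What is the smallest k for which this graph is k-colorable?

5

C, D, E, F, G are pairwise adjacent (a clique of size 5), so at least 5 colors are needed.
5 colors suffice: A=2, B=5, C=2, D=5, E=4, F=1, G=3. Every edge joins two different colors.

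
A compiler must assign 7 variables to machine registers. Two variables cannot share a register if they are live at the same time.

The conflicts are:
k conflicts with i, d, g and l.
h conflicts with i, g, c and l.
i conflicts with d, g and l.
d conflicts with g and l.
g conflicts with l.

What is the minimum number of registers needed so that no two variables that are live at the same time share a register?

5

k, i, d, g, l all conflict with each other, so at least 5 registers are needed.
5 registers suffice: k=4, h=4, i=2, d=5, g=3, c=1, l=1. No two conflicting variables share a register.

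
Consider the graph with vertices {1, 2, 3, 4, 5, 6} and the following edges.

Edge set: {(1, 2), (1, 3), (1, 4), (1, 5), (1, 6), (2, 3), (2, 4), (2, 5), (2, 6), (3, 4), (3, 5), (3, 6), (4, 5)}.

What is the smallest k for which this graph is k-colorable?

5

1, 2, 3, 4, 5 form a clique, so at least 5 colors are needed.
5 colors suffice: color a → {1}; color b → {3}; color c → {2}; color d → {4, 6}; color e → {5}. Every edge joins two different colors.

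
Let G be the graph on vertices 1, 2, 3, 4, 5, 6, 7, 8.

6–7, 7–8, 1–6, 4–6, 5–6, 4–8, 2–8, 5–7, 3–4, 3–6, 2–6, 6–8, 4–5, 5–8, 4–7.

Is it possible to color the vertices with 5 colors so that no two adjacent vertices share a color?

Yes

The chromatic number is 5. 4, 5, 6, 7, 8 are pairwise adjacent (a clique of size 5), so at least 5 colors are needed.
5 colors suffice: color a → {6}; color b → {1, 3, 8}; color c → {2, 4}; color d → {5}; color e → {7}.
That is already a proper 5-coloring.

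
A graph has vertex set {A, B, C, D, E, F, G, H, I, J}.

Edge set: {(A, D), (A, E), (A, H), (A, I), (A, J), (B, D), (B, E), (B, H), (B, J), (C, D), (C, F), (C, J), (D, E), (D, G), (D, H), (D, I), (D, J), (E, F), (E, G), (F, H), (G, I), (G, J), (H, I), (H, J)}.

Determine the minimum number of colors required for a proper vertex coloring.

4

A, D, H, J are pairwise adjacent (a clique of size 4), so at least 4 colors are needed.
4 colors suffice: color 1 → {D, F}; color 2 → {E, I, J}; color 3 → {C, G, H}; color 4 → {A, B}. Every edge joins two different colors.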